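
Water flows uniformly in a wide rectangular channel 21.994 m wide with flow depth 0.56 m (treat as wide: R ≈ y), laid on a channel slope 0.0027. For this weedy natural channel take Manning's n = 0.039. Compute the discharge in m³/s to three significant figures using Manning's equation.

11.1 m³/s

A = b·y = 21.994 × 0.56 = 12.32 m²
Wide channel: R ≈ y = 0.56 m
Q = (1/n)·A·R^(2/3)·S^(1/2) = (1/0.039) × 12.32 × 0.5600^(2/3) × 0.0027^(1/2) = 11.15 m³/s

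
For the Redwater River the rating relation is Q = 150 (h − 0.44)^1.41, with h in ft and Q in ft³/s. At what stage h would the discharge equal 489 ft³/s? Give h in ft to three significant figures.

2.75 ft

h − h₀ = (Q/C)^(1/b) = (489/150)^(1/1.41) = 2.312 ft
h = 0.44 + 2.312 = 2.752 ft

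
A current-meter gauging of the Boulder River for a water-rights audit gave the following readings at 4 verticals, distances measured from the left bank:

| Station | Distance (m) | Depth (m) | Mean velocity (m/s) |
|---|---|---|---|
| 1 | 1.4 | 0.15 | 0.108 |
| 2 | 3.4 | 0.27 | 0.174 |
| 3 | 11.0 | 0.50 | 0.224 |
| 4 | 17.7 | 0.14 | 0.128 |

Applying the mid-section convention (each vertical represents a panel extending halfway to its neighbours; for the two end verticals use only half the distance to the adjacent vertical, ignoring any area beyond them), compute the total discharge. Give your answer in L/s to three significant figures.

w_1 = (3.4 − 1.4)/2 = 1 m; q_1 = 0.108 × 0.15 × 1 = 0.01620 m³/s
w_2 = (11.0 − 1.4)/2 = 4.8 m; q_2 = 0.174 × 0.27 × 4.8 = 0.2255 m³/s
w_3 = (17.7 − 3.4)/2 = 7.15 m; q_3 = 0.224 × 0.50 × 7.15 = 0.8008 m³/s
w_4 = (17.7 − 11.0)/2 = 3.35 m; q_4 = 0.128 × 0.14 × 3.35 = 0.06003 m³/s
Q = Σ qᵢ = 1.103 m³/s
= 1.103 × 1000 = 1103 L/s

1100 L/s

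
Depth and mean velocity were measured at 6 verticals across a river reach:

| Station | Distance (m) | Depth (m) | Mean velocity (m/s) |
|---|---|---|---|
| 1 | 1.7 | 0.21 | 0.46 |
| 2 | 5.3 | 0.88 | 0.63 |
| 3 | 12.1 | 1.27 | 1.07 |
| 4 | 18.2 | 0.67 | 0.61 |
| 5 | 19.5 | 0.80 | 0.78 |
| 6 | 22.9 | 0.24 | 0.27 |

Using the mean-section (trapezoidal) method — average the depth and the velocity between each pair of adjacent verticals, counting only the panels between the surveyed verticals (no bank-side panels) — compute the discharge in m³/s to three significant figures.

13.8 m³/s

Panel 1-2: Δb = 3.6 m, d̄ = (0.21+0.88)/2 = 0.545, v̄ = (0.46+0.63)/2 = 0.545 → q = 3.6×0.545×0.545 = 1.069 m³/s
Panel 2-3: Δb = 6.8 m, d̄ = (0.88+1.27)/2 = 1.075, v̄ = (0.63+1.07)/2 = 0.85 → q = 6.8×1.075×0.85 = 6.214 m³/s
Panel 3-4: Δb = 6.1 m, d̄ = (1.27+0.67)/2 = 0.97, v̄ = (1.07+0.61)/2 = 0.84 → q = 6.1×0.97×0.84 = 4.970 m³/s
Panel 4-5: Δb = 1.3 m, d̄ = (0.67+0.80)/2 = 0.735, v̄ = (0.61+0.78)/2 = 0.695 → q = 1.3×0.735×0.695 = 0.6641 m³/s
Panel 5-6: Δb = 3.4 m, d̄ = (0.80+0.24)/2 = 0.52, v̄ = (0.78+0.27)/2 = 0.525 → q = 3.4×0.52×0.525 = 0.9282 m³/s
Q = Σ q = 13.85 m³/s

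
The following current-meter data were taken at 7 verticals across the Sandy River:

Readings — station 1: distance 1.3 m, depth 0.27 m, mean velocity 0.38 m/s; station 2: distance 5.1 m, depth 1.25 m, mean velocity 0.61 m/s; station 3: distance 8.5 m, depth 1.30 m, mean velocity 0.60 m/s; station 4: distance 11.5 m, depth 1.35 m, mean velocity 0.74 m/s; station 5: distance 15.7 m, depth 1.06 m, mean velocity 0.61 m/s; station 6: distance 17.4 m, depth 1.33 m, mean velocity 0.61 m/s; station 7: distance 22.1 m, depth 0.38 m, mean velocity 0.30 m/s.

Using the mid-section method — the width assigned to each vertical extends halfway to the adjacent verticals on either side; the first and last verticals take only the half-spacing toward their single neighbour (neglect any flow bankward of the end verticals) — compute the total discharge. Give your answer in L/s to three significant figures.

w_1 = (5.1 − 1.3)/2 = 1.9 m; q_1 = 0.38 × 0.27 × 1.9 = 0.1949 m³/s
w_2 = (8.5 − 1.3)/2 = 3.6 m; q_2 = 0.61 × 1.25 × 3.6 = 2.745 m³/s
w_3 = (11.5 − 5.1)/2 = 3.2 m; q_3 = 0.60 × 1.30 × 3.2 = 2.496 m³/s
w_4 = (15.7 − 8.5)/2 = 3.6 m; q_4 = 0.74 × 1.35 × 3.6 = 3.596 m³/s
w_5 = (17.4 − 11.5)/2 = 2.95 m; q_5 = 0.61 × 1.06 × 2.95 = 1.907 m³/s
w_6 = (22.1 − 15.7)/2 = 3.2 m; q_6 = 0.61 × 1.33 × 3.2 = 2.596 m³/s
w_7 = (22.1 − 17.4)/2 = 2.35 m; q_7 = 0.30 × 0.38 × 2.35 = 0.2679 m³/s
Q = Σ qᵢ = 13.80 m³/s
= 13.80 × 1000 = 13800 L/s

13800 L/s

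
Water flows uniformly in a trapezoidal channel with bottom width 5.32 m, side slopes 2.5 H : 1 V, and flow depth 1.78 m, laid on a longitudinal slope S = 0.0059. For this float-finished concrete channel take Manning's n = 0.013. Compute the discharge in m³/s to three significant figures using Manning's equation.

114 m³/s

A = (b + z·y)·y = (5.32 + 2.5×1.78)×1.78 = 17.39 m²
P = b + 2y√(1+z²) = 5.32 + 2×1.78×√(1+2.5²) = 14.91 m
R = A/P = 17.39/14.91 = 1.167 m
Q = (1/n)·A·R^(2/3)·S^(1/2) = (1/0.013) × 17.39 × 1.167^(2/3) × 0.0059^(1/2) = 113.9 m³/s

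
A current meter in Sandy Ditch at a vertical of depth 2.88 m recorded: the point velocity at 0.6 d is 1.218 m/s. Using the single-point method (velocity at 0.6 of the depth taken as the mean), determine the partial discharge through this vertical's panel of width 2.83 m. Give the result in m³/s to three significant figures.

9.93 m³/s

v̄ = v₀.₆ = 1.218 m/s
q = v̄ × d × w = 1.218 × 2.88 × 2.83 = 9.927 m³/s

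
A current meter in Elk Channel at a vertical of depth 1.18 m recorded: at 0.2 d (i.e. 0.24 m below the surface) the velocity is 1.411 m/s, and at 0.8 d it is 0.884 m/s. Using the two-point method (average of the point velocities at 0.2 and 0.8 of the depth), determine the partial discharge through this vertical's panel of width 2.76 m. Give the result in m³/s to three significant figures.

3.74 m³/s

v̄ = (1.411 + 0.884) / 2 = 1.148 m/s
q = v̄ × d × w = 1.148 × 1.18 × 2.76 = 3.737 m³/s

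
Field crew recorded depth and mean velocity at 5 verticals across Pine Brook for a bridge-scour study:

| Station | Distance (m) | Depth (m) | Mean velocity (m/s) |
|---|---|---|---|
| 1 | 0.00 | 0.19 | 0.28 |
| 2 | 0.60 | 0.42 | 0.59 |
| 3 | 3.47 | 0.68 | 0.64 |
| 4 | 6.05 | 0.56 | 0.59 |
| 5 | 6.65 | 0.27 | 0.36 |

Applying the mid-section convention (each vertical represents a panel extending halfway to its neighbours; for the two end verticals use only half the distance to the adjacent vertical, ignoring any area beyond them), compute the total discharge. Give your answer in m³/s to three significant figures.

2.19 m³/s

w_1 = (0.60 − 0.00)/2 = 0.3 m; q_1 = 0.28 × 0.19 × 0.3 = 0.01596 m³/s
w_2 = (3.47 − 0.00)/2 = 1.735 m; q_2 = 0.59 × 0.42 × 1.735 = 0.4299 m³/s
w_3 = (6.05 − 0.60)/2 = 2.725 m; q_3 = 0.64 × 0.68 × 2.725 = 1.186 m³/s
w_4 = (6.65 − 3.47)/2 = 1.59 m; q_4 = 0.59 × 0.56 × 1.59 = 0.5253 m³/s
w_5 = (6.65 − 6.05)/2 = 0.3 m; q_5 = 0.36 × 0.27 × 0.3 = 0.02916 m³/s
Q = Σ qᵢ = 2.186 m³/s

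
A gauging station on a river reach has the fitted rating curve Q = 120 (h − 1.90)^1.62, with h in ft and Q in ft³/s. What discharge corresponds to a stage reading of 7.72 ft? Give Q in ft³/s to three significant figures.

Q = 120 × (7.72 − 1.90)^1.62 = 120 × 5.82^1.62 = 2081 ft³/s

2080 ft³/s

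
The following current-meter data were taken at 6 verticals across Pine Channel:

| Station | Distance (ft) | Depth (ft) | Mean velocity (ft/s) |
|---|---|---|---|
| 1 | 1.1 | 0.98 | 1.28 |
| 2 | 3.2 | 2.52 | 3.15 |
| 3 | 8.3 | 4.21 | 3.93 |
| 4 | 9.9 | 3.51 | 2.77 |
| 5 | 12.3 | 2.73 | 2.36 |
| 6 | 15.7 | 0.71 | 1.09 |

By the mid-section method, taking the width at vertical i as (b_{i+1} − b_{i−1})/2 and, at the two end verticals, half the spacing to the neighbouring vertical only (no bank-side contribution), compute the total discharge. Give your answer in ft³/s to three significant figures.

w_1 = (3.2 − 1.1)/2 = 1.05 ft; q_1 = 1.28 × 0.98 × 1.05 = 1.317 ft³/s
w_2 = (8.3 − 1.1)/2 = 3.6 ft; q_2 = 3.15 × 2.52 × 3.6 = 28.58 ft³/s
w_3 = (9.9 − 3.2)/2 = 3.35 ft; q_3 = 3.93 × 4.21 × 3.35 = 55.43 ft³/s
w_4 = (12.3 − 8.3)/2 = 2 ft; q_4 = 2.77 × 3.51 × 2 = 19.45 ft³/s
w_5 = (15.7 − 9.9)/2 = 2.9 ft; q_5 = 2.36 × 2.73 × 2.9 = 18.68 ft³/s
w_6 = (15.7 − 12.3)/2 = 1.7 ft; q_6 = 1.09 × 0.71 × 1.7 = 1.316 ft³/s
Q = Σ qᵢ = 124.8 ft³/s

125 ft³/s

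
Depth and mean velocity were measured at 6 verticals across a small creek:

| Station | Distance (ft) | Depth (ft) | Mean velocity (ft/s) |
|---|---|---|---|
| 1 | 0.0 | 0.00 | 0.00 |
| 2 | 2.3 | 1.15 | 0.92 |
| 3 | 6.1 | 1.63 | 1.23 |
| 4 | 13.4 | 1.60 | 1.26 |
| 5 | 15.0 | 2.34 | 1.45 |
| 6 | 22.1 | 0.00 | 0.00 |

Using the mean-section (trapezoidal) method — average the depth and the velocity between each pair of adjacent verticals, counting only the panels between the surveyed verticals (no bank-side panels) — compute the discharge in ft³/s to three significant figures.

31.3 ft³/s

Panel 1-2: Δb = 2.3 ft, d̄ = (0.00+1.15)/2 = 0.575, v̄ = (0.00+0.92)/2 = 0.46 → q = 2.3×0.575×0.46 = 0.6084 ft³/s
Panel 2-3: Δb = 3.8 ft, d̄ = (1.15+1.63)/2 = 1.39, v̄ = (0.92+1.23)/2 = 1.075 → q = 3.8×1.39×1.075 = 5.678 ft³/s
Panel 3-4: Δb = 7.3 ft, d̄ = (1.63+1.60)/2 = 1.615, v̄ = (1.23+1.26)/2 = 1.245 → q = 7.3×1.615×1.245 = 14.68 ft³/s
Panel 4-5: Δb = 1.6 ft, d̄ = (1.60+2.34)/2 = 1.97, v̄ = (1.26+1.45)/2 = 1.355 → q = 1.6×1.97×1.355 = 4.271 ft³/s
Panel 5-6: Δb = 7.1 ft, d̄ = (2.34+0.00)/2 = 1.17, v̄ = (1.45+0.00)/2 = 0.725 → q = 7.1×1.17×0.725 = 6.023 ft³/s
Q = Σ q = 31.26 ft³/s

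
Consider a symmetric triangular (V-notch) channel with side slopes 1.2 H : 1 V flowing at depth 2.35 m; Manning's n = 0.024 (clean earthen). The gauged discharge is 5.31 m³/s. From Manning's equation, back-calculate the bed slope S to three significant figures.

A = z·y² = 1.2×2.35² = 6.627 m²
P = 2y√(1+z²) = 2×2.35×√(1+1.2²) = 7.342 m
R = A/P = 6.627/7.342 = 0.9027 m
S = (Q·n / (1·A·R^(2/3)))² = (5.31×0.024 / (1×6.627×0.9340))² = 0.0004239

0.000424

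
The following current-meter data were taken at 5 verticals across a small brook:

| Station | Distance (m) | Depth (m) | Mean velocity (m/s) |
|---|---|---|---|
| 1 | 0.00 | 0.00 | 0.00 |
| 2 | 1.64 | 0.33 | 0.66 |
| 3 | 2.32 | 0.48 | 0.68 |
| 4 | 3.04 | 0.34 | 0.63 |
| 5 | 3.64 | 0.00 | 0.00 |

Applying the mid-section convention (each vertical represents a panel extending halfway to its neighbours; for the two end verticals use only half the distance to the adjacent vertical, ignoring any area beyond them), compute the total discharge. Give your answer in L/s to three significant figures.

w_2 = (2.32 − 0.00)/2 = 1.16 m; q_2 = 0.66 × 0.33 × 1.16 = 0.2526 m³/s
w_3 = (3.04 − 1.64)/2 = 0.7 m; q_3 = 0.68 × 0.48 × 0.7 = 0.2285 m³/s
w_4 = (3.64 − 2.32)/2 = 0.66 m; q_4 = 0.63 × 0.34 × 0.66 = 0.1414 m³/s
Stations 1, 5 contribute zero (depth or velocity is 0).
Q = Σ qᵢ = 0.6225 m³/s
= 0.6225 × 1000 = 622.5 L/s

623 L/s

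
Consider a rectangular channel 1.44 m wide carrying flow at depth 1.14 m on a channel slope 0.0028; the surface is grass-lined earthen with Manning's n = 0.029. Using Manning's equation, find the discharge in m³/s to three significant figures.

1.74 m³/s

A = b·y = 1.44 × 1.14 = 1.642 m²
P = b + 2y = 1.44 + 2×1.14 = 3.720 m
R = A/P = 1.642/3.720 = 0.4413 m
Q = (1/n)·A·R^(2/3)·S^(1/2) = (1/0.029) × 1.642 × 0.4413^(2/3) × 0.0028^(1/2) = 1.736 m³/s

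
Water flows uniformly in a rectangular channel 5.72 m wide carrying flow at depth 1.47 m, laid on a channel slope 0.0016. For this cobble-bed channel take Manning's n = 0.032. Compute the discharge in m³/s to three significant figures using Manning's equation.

A = b·y = 5.72 × 1.47 = 8.408 m²
P = b + 2y = 5.72 + 2×1.47 = 8.660 m
R = A/P = 8.408/8.660 = 0.9709 m
Q = (1/n)·A·R^(2/3)·S^(1/2) = (1/0.032) × 8.408 × 0.9709^(2/3) × 0.0016^(1/2) = 10.31 m³/s

10.3 m³/s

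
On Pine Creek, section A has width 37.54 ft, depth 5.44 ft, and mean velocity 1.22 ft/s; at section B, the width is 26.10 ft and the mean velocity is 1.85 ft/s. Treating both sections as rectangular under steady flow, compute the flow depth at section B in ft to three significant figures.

5.16 ft

Q = A₁V₁ = (37.54×5.44) × 1.22 = 249.1 ft³/s
d₂ = Q/(b₂ V₂) = 249.1/(26.10×1.85) = 5.160 ft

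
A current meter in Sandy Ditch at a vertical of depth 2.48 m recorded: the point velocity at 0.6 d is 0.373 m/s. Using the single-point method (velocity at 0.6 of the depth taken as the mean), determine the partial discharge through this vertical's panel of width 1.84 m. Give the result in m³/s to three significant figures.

v̄ = v₀.₆ = 0.373 m/s
q = v̄ × d × w = 0.3730 × 2.48 × 1.84 = 1.702 m³/s

1.70 m³/s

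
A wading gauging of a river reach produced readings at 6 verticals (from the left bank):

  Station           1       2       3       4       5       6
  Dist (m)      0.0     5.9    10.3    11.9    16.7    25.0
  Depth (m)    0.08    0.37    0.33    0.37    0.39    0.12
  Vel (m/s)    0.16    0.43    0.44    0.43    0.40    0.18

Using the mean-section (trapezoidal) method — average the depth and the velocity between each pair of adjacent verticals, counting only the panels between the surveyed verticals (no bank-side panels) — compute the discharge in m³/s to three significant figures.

2.68 m³/s

Panel 1-2: Δb = 5.9 m, d̄ = (0.08+0.37)/2 = 0.225, v̄ = (0.16+0.43)/2 = 0.295 → q = 5.9×0.225×0.295 = 0.3916 m³/s
Panel 2-3: Δb = 4.4 m, d̄ = (0.37+0.33)/2 = 0.35, v̄ = (0.43+0.44)/2 = 0.435 → q = 4.4×0.35×0.435 = 0.6699 m³/s
Panel 3-4: Δb = 1.6 m, d̄ = (0.33+0.37)/2 = 0.35, v̄ = (0.44+0.43)/2 = 0.435 → q = 1.6×0.35×0.435 = 0.2436 m³/s
Panel 4-5: Δb = 4.8 m, d̄ = (0.37+0.39)/2 = 0.38, v̄ = (0.43+0.40)/2 = 0.415 → q = 4.8×0.38×0.415 = 0.7570 m³/s
Panel 5-6: Δb = 8.3 m, d̄ = (0.39+0.12)/2 = 0.255, v̄ = (0.40+0.18)/2 = 0.29 → q = 8.3×0.255×0.29 = 0.6138 m³/s
Q = Σ q = 2.676 m³/s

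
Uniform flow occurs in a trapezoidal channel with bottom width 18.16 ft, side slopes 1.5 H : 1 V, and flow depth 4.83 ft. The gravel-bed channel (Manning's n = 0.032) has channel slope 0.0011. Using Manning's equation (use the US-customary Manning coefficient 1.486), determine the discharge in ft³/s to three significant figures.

A = (b + z·y)·y = (18.16 + 1.5×4.83)×4.83 = 122.7 ft²
P = b + 2y√(1+z²) = 18.16 + 2×4.83×√(1+1.5²) = 35.57 ft
R = A/P = 122.7/35.57 = 3.449 ft
Q = (1.486/n)·A·R^(2/3)·S^(1/2) = (1.486/0.032) × 122.7 × 3.449^(2/3) × 0.0011^(1/2) = 431.4 ft³/s

431 ft³/s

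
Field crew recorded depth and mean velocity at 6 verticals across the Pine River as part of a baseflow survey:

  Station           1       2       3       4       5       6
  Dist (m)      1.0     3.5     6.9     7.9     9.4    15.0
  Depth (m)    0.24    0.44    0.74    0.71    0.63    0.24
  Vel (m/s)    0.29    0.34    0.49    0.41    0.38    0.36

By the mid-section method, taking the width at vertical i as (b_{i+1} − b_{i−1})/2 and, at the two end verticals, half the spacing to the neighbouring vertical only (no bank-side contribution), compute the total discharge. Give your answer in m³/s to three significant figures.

2.78 m³/s

w_1 = (3.5 − 1.0)/2 = 1.25 m; q_1 = 0.29 × 0.24 × 1.25 = 0.08700 m³/s
w_2 = (6.9 − 1.0)/2 = 2.95 m; q_2 = 0.34 × 0.44 × 2.95 = 0.4413 m³/s
w_3 = (7.9 − 3.5)/2 = 2.2 m; q_3 = 0.49 × 0.74 × 2.2 = 0.7977 m³/s
w_4 = (9.4 − 6.9)/2 = 1.25 m; q_4 = 0.41 × 0.71 × 1.25 = 0.3639 m³/s
w_5 = (15.0 − 7.9)/2 = 3.55 m; q_5 = 0.38 × 0.63 × 3.55 = 0.8499 m³/s
w_6 = (15.0 − 9.4)/2 = 2.8 m; q_6 = 0.36 × 0.24 × 2.8 = 0.2419 m³/s
Q = Σ qᵢ = 2.782 m³/s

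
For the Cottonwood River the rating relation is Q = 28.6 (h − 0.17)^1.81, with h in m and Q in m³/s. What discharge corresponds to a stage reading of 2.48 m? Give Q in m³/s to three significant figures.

Q = 28.6 × (2.48 − 0.17)^1.81 = 28.6 × 2.31^1.81 = 130.2 m³/s

130 m³/s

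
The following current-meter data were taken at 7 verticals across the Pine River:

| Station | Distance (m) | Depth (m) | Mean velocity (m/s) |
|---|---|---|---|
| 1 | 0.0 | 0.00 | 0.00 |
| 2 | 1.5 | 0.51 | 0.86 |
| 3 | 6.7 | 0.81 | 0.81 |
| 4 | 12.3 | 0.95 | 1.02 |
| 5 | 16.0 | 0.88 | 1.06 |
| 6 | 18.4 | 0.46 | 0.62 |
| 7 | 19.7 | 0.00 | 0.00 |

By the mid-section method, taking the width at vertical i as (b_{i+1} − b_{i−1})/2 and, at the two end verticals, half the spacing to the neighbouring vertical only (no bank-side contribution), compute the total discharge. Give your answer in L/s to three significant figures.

12900 L/s

w_2 = (6.7 − 0.0)/2 = 3.35 m; q_2 = 0.86 × 0.51 × 3.35 = 1.469 m³/s
w_3 = (12.3 − 1.5)/2 = 5.4 m; q_3 = 0.81 × 0.81 × 5.4 = 3.543 m³/s
w_4 = (16.0 − 6.7)/2 = 4.65 m; q_4 = 1.02 × 0.95 × 4.65 = 4.506 m³/s
w_5 = (18.4 − 12.3)/2 = 3.05 m; q_5 = 1.06 × 0.88 × 3.05 = 2.845 m³/s
w_6 = (19.7 − 16.0)/2 = 1.85 m; q_6 = 0.62 × 0.46 × 1.85 = 0.5276 m³/s
Stations 1, 7 contribute zero (depth or velocity is 0).
Q = Σ qᵢ = 12.89 m³/s
= 12.89 × 1000 = 12890 L/s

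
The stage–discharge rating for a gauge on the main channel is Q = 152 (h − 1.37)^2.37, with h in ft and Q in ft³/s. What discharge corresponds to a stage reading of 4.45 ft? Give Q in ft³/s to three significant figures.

2190 ft³/s

Q = 152 × (4.45 − 1.37)^2.37 = 152 × 3.08^2.37 = 2186 ft³/s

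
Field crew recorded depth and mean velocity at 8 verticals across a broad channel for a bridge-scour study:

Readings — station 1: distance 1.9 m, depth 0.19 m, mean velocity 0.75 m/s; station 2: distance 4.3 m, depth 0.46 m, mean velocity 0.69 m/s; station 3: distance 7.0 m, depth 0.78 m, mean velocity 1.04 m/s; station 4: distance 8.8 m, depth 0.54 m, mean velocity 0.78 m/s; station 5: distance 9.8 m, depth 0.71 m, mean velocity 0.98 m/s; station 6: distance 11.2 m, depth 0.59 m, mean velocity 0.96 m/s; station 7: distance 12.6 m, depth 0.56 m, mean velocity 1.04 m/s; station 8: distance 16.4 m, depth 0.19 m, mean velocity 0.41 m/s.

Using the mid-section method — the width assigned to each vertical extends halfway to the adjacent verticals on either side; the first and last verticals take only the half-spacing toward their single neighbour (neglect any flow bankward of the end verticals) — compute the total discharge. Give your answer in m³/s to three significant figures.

w_1 = (4.3 − 1.9)/2 = 1.2 m; q_1 = 0.75 × 0.19 × 1.2 = 0.1710 m³/s
w_2 = (7.0 − 1.9)/2 = 2.55 m; q_2 = 0.69 × 0.46 × 2.55 = 0.8094 m³/s
w_3 = (8.8 − 4.3)/2 = 2.25 m; q_3 = 1.04 × 0.78 × 2.25 = 1.825 m³/s
w_4 = (9.8 − 7.0)/2 = 1.4 m; q_4 = 0.78 × 0.54 × 1.4 = 0.5897 m³/s
w_5 = (11.2 − 8.8)/2 = 1.2 m; q_5 = 0.98 × 0.71 × 1.2 = 0.8350 m³/s
w_6 = (12.6 − 9.8)/2 = 1.4 m; q_6 = 0.96 × 0.59 × 1.4 = 0.7930 m³/s
w_7 = (16.4 − 11.2)/2 = 2.6 m; q_7 = 1.04 × 0.56 × 2.6 = 1.514 m³/s
w_8 = (16.4 − 12.6)/2 = 1.9 m; q_8 = 0.41 × 0.19 × 1.9 = 0.1480 m³/s
Q = Σ qᵢ = 6.685 m³/s

6.69 m³/s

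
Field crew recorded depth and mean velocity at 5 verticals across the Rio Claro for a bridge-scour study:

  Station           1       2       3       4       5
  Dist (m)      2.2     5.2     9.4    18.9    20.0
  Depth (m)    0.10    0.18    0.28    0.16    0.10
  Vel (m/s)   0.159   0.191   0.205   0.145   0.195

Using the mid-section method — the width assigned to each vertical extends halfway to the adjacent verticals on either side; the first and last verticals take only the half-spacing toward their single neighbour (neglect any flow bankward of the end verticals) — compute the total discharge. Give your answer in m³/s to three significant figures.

0.674 m³/s

w_1 = (5.2 − 2.2)/2 = 1.5 m; q_1 = 0.159 × 0.10 × 1.5 = 0.02385 m³/s
w_2 = (9.4 − 2.2)/2 = 3.6 m; q_2 = 0.191 × 0.18 × 3.6 = 0.1238 m³/s
w_3 = (18.9 − 5.2)/2 = 6.85 m; q_3 = 0.205 × 0.28 × 6.85 = 0.3932 m³/s
w_4 = (20.0 − 9.4)/2 = 5.3 m; q_4 = 0.145 × 0.16 × 5.3 = 0.1230 m³/s
w_5 = (20.0 − 18.9)/2 = 0.55 m; q_5 = 0.195 × 0.10 × 0.55 = 0.01073 m³/s
Q = Σ qᵢ = 0.6745 m³/s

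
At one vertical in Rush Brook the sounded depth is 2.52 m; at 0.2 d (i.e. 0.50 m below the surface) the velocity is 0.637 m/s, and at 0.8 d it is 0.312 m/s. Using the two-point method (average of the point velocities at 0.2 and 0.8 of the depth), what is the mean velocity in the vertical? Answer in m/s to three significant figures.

v̄ = (0.637 + 0.312) / 2 = 0.4745 m/s

0.475 m/s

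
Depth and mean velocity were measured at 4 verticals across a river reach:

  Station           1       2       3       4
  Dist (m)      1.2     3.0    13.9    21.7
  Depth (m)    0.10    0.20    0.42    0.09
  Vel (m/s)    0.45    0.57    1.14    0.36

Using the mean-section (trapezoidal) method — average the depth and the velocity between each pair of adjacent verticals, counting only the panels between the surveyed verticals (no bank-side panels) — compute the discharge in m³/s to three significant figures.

Panel 1-2: Δb = 1.8 m, d̄ = (0.10+0.20)/2 = 0.15, v̄ = (0.45+0.57)/2 = 0.51 → q = 1.8×0.15×0.51 = 0.1377 m³/s
Panel 2-3: Δb = 10.9 m, d̄ = (0.20+0.42)/2 = 0.31, v̄ = (0.57+1.14)/2 = 0.855 → q = 10.9×0.31×0.855 = 2.889 m³/s
Panel 3-4: Δb = 7.8 m, d̄ = (0.42+0.09)/2 = 0.255, v̄ = (1.14+0.36)/2 = 0.75 → q = 7.8×0.255×0.75 = 1.492 m³/s
Q = Σ q = 4.518 m³/s

4.52 m³/s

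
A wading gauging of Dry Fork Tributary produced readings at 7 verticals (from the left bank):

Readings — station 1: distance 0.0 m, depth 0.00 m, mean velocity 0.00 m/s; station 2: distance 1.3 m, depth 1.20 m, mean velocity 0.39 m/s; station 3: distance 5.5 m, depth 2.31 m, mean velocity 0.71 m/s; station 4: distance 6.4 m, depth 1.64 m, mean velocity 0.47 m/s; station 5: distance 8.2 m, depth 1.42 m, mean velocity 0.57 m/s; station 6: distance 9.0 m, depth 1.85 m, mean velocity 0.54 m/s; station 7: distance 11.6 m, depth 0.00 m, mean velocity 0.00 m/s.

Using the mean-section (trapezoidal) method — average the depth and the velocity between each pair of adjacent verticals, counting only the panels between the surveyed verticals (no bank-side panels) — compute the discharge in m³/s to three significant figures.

Panel 1-2: Δb = 1.3 m, d̄ = (0.00+1.20)/2 = 0.6, v̄ = (0.00+0.39)/2 = 0.195 → q = 1.3×0.6×0.195 = 0.1521 m³/s
Panel 2-3: Δb = 4.2 m, d̄ = (1.20+2.31)/2 = 1.755, v̄ = (0.39+0.71)/2 = 0.55 → q = 4.2×1.755×0.55 = 4.054 m³/s
Panel 3-4: Δb = 0.9 m, d̄ = (2.31+1.64)/2 = 1.975, v̄ = (0.71+0.47)/2 = 0.59 → q = 0.9×1.975×0.59 = 1.049 m³/s
Panel 4-5: Δb = 1.8 m, d̄ = (1.64+1.42)/2 = 1.53, v̄ = (0.47+0.57)/2 = 0.52 → q = 1.8×1.53×0.52 = 1.432 m³/s
Panel 5-6: Δb = 0.8 m, d̄ = (1.42+1.85)/2 = 1.635, v̄ = (0.57+0.54)/2 = 0.555 → q = 0.8×1.635×0.555 = 0.7259 m³/s
Panel 6-7: Δb = 2.6 m, d̄ = (1.85+0.00)/2 = 0.925, v̄ = (0.54+0.00)/2 = 0.27 → q = 2.6×0.925×0.27 = 0.6494 m³/s
Q = Σ q = 8.062 m³/s

8.06 m³/s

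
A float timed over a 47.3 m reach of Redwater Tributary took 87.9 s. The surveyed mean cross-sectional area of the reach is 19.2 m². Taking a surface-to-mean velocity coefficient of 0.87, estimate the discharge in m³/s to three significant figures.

8.99 m³/s

v_surface = L / t̄ = 47.3 / 87.9 = 0.5381 m/s
v_mean = 0.87 × 0.5381 = 0.4682 m/s
Q = A × v_mean = 19.2 × 0.4682 = 8.989 m³/s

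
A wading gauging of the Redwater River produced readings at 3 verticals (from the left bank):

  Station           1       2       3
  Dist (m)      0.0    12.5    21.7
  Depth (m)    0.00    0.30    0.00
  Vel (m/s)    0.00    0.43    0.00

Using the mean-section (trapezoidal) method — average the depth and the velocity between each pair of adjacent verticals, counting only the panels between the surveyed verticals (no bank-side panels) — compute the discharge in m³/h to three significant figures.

2520 m³/h

Panel 1-2: Δb = 12.5 m, d̄ = (0.00+0.30)/2 = 0.15, v̄ = (0.00+0.43)/2 = 0.215 → q = 12.5×0.15×0.215 = 0.4031 m³/s
Panel 2-3: Δb = 9.2 m, d̄ = (0.30+0.00)/2 = 0.15, v̄ = (0.43+0.00)/2 = 0.215 → q = 9.2×0.15×0.215 = 0.2967 m³/s
Q = Σ q = 0.6998 m³/s
= 0.6998 × 3600 = 2519 m³/h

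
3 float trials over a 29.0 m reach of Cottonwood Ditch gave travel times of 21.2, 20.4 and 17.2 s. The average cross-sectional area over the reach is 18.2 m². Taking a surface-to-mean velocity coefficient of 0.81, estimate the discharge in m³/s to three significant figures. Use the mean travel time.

21.8 m³/s

t̄ = (21.2 + 20.4 + 17.2) / 3 = 19.6 s
v_surface = L / t̄ = 29.0 / 19.6 = 1.480 m/s
v_mean = 0.81 × 1.480 = 1.198 m/s
Q = A × v_mean = 18.2 × 1.198 = 21.81 m³/s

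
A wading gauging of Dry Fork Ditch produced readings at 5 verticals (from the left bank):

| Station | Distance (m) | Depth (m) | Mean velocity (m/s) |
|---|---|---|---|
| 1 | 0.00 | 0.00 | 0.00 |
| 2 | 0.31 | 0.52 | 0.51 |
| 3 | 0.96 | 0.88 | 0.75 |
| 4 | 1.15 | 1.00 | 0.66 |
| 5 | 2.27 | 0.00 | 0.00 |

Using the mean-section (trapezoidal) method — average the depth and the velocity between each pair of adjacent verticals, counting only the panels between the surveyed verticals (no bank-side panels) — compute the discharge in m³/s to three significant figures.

Panel 1-2: Δb = 0.31 m, d̄ = (0.00+0.52)/2 = 0.26, v̄ = (0.00+0.51)/2 = 0.255 → q = 0.31×0.26×0.255 = 0.02055 m³/s
Panel 2-3: Δb = 0.65 m, d̄ = (0.52+0.88)/2 = 0.7, v̄ = (0.51+0.75)/2 = 0.63 → q = 0.65×0.7×0.63 = 0.2867 m³/s
Panel 3-4: Δb = 0.19 m, d̄ = (0.88+1.00)/2 = 0.94, v̄ = (0.75+0.66)/2 = 0.705 → q = 0.19×0.94×0.705 = 0.1259 m³/s
Panel 4-5: Δb = 1.12 m, d̄ = (1.00+0.00)/2 = 0.5, v̄ = (0.66+0.00)/2 = 0.33 → q = 1.12×0.5×0.33 = 0.1848 m³/s
Q = Σ q = 0.6179 m³/s

0.618 m³/s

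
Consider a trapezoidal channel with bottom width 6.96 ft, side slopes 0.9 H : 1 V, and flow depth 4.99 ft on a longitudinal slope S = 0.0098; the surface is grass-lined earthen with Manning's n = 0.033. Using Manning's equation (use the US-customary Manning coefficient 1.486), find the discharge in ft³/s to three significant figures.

A = (b + z·y)·y = (6.96 + 0.9×4.99)×4.99 = 57.14 ft²
P = b + 2y√(1+z²) = 6.96 + 2×4.99×√(1+0.9²) = 20.39 ft
R = A/P = 57.14/20.39 = 2.803 ft
Q = (1.486/n)·A·R^(2/3)·S^(1/2) = (1.486/0.033) × 57.14 × 2.803^(2/3) × 0.0098^(1/2) = 506.4 ft³/s

506 ft³/s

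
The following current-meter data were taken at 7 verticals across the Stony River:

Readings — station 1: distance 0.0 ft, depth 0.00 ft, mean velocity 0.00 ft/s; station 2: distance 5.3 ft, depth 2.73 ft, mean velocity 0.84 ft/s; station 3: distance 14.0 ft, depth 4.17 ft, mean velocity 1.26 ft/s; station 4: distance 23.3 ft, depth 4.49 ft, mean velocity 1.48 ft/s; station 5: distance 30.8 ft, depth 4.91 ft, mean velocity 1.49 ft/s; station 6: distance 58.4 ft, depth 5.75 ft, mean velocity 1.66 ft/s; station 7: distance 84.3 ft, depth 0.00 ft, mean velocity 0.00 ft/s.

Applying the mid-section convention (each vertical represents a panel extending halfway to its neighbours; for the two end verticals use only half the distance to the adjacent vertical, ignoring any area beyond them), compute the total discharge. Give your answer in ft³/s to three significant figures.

503 ft³/s

w_2 = (14.0 − 0.0)/2 = 7 ft; q_2 = 0.84 × 2.73 × 7 = 16.05 ft³/s
w_3 = (23.3 − 5.3)/2 = 9 ft; q_3 = 1.26 × 4.17 × 9 = 47.29 ft³/s
w_4 = (30.8 − 14.0)/2 = 8.4 ft; q_4 = 1.48 × 4.49 × 8.4 = 55.82 ft³/s
w_5 = (58.4 − 23.3)/2 = 17.55 ft; q_5 = 1.49 × 4.91 × 17.55 = 128.4 ft³/s
w_6 = (84.3 − 30.8)/2 = 26.75 ft; q_6 = 1.66 × 5.75 × 26.75 = 255.3 ft³/s
Stations 1, 7 contribute zero (depth or velocity is 0).
Q = Σ qᵢ = 502.9 ft³/s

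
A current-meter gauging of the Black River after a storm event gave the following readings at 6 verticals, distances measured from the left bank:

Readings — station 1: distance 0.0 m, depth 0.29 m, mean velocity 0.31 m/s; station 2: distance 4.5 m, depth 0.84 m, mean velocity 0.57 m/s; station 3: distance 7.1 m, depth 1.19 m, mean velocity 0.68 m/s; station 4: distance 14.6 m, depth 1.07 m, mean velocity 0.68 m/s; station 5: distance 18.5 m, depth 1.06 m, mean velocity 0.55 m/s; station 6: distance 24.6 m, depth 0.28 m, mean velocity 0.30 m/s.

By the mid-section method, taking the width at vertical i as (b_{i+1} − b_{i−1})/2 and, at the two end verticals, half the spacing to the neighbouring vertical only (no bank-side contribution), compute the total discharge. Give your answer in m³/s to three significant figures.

13.3 m³/s

w_1 = (4.5 − 0.0)/2 = 2.25 m; q_1 = 0.31 × 0.29 × 2.25 = 0.2023 m³/s
w_2 = (7.1 − 0.0)/2 = 3.55 m; q_2 = 0.57 × 0.84 × 3.55 = 1.700 m³/s
w_3 = (14.6 − 4.5)/2 = 5.05 m; q_3 = 0.68 × 1.19 × 5.05 = 4.086 m³/s
w_4 = (18.5 − 7.1)/2 = 5.7 m; q_4 = 0.68 × 1.07 × 5.7 = 4.147 m³/s
w_5 = (24.6 − 14.6)/2 = 5 m; q_5 = 0.55 × 1.06 × 5 = 2.915 m³/s
w_6 = (24.6 − 18.5)/2 = 3.05 m; q_6 = 0.30 × 0.28 × 3.05 = 0.2562 m³/s
Q = Σ qᵢ = 13.31 m³/s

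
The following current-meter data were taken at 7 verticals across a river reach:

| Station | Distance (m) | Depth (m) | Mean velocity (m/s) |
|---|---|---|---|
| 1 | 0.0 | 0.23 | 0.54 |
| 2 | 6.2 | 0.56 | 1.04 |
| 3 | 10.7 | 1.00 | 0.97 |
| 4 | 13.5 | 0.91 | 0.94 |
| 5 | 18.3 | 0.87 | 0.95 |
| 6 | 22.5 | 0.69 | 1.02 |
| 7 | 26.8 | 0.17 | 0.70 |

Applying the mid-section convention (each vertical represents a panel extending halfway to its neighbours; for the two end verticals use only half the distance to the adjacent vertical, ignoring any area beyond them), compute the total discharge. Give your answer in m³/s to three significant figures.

w_1 = (6.2 − 0.0)/2 = 3.1 m; q_1 = 0.54 × 0.23 × 3.1 = 0.3850 m³/s
w_2 = (10.7 − 0.0)/2 = 5.35 m; q_2 = 1.04 × 0.56 × 5.35 = 3.116 m³/s
w_3 = (13.5 − 6.2)/2 = 3.65 m; q_3 = 0.97 × 1.00 × 3.65 = 3.541 m³/s
w_4 = (18.3 − 10.7)/2 = 3.8 m; q_4 = 0.94 × 0.91 × 3.8 = 3.251 m³/s
w_5 = (22.5 − 13.5)/2 = 4.5 m; q_5 = 0.95 × 0.87 × 4.5 = 3.719 m³/s
w_6 = (26.8 − 18.3)/2 = 4.25 m; q_6 = 1.02 × 0.69 × 4.25 = 2.991 m³/s
w_7 = (26.8 − 22.5)/2 = 2.15 m; q_7 = 0.70 × 0.17 × 2.15 = 0.2559 m³/s
Q = Σ qᵢ = 17.26 m³/s

17.3 m³/s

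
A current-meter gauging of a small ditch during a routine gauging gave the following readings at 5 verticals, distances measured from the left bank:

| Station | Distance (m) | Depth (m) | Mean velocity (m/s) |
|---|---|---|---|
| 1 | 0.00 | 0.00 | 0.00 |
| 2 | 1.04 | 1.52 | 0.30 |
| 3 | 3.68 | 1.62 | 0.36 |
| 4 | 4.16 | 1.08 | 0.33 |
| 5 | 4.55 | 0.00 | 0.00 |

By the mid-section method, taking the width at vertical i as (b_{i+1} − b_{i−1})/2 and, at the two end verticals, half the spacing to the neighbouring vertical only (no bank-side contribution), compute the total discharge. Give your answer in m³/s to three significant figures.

w_2 = (3.68 − 0.00)/2 = 1.84 m; q_2 = 0.30 × 1.52 × 1.84 = 0.8390 m³/s
w_3 = (4.16 − 1.04)/2 = 1.56 m; q_3 = 0.36 × 1.62 × 1.56 = 0.9098 m³/s
w_4 = (4.55 − 3.68)/2 = 0.435 m; q_4 = 0.33 × 1.08 × 0.435 = 0.1550 m³/s
Stations 1, 5 contribute zero (depth or velocity is 0).
Q = Σ qᵢ = 1.904 m³/s

1.90 m³/s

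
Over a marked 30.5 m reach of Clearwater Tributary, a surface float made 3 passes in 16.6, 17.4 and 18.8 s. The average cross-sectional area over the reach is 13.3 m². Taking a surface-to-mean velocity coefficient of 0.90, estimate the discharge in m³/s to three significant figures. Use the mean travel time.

20.7 m³/s

t̄ = (16.6 + 17.4 + 18.8) / 3 = 17.6 s
v_surface = L / t̄ = 30.5 / 17.6 = 1.733 m/s
v_mean = 0.90 × 1.733 = 1.560 m/s
Q = A × v_mean = 13.3 × 1.560 = 20.74 m³/s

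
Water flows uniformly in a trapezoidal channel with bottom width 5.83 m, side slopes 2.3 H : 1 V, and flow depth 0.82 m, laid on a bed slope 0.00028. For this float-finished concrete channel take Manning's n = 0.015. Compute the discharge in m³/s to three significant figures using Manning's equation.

A = (b + z·y)·y = (5.83 + 2.3×0.82)×0.82 = 6.327 m²
P = b + 2y√(1+z²) = 5.83 + 2×0.82×√(1+2.3²) = 9.943 m
R = A/P = 6.327/9.943 = 0.6363 m
Q = (1/n)·A·R^(2/3)·S^(1/2) = (1/0.015) × 6.327 × 0.6363^(2/3) × 0.00028^(1/2) = 5.222 m³/s

5.22 m³/s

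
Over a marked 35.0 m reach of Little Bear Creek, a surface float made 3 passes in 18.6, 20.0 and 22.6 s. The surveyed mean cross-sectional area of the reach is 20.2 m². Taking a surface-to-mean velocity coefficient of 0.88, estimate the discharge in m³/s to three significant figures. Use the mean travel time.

t̄ = (18.6 + 20.0 + 22.6) / 3 = 20.4 s
v_surface = L / t̄ = 35.0 / 20.4 = 1.716 m/s
v_mean = 0.88 × 1.716 = 1.510 m/s
Q = A × v_mean = 20.2 × 1.510 = 30.50 m³/s

30.5 m³/s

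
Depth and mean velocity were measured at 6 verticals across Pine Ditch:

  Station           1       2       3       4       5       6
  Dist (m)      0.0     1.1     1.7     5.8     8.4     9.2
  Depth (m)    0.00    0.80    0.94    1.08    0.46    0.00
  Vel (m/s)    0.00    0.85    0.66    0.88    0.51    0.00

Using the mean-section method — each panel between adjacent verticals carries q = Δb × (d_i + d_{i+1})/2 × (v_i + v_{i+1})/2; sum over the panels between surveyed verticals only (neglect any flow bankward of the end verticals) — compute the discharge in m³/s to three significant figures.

Panel 1-2: Δb = 1.1 m, d̄ = (0.00+0.80)/2 = 0.4, v̄ = (0.00+0.85)/2 = 0.425 → q = 1.1×0.4×0.425 = 0.1870 m³/s
Panel 2-3: Δb = 0.6 m, d̄ = (0.80+0.94)/2 = 0.87, v̄ = (0.85+0.66)/2 = 0.755 → q = 0.6×0.87×0.755 = 0.3941 m³/s
Panel 3-4: Δb = 4.1 m, d̄ = (0.94+1.08)/2 = 1.01, v̄ = (0.66+0.88)/2 = 0.77 → q = 4.1×1.01×0.77 = 3.189 m³/s
Panel 4-5: Δb = 2.6 m, d̄ = (1.08+0.46)/2 = 0.77, v̄ = (0.88+0.51)/2 = 0.695 → q = 2.6×0.77×0.695 = 1.391 m³/s
Panel 5-6: Δb = 0.8 m, d̄ = (0.46+0.00)/2 = 0.23, v̄ = (0.51+0.00)/2 = 0.255 → q = 0.8×0.23×0.255 = 0.04692 m³/s
Q = Σ q = 5.208 m³/s

5.21 m³/s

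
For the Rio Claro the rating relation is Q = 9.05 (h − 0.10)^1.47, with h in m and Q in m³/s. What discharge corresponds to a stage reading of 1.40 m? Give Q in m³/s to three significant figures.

13.3 m³/s

Q = 9.05 × (1.40 − 0.10)^1.47 = 9.05 × 1.3^1.47 = 13.31 m³/s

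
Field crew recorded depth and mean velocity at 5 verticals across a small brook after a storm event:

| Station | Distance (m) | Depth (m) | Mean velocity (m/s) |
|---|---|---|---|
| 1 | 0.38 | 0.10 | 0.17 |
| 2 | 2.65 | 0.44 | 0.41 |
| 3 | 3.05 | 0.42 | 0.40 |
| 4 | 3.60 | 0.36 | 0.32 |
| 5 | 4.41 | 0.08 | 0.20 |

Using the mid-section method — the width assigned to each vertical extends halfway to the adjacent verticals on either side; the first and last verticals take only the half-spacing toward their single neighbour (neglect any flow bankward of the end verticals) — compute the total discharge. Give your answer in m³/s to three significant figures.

w_1 = (2.65 − 0.38)/2 = 1.135 m; q_1 = 0.17 × 0.10 × 1.135 = 0.01930 m³/s
w_2 = (3.05 − 0.38)/2 = 1.335 m; q_2 = 0.41 × 0.44 × 1.335 = 0.2408 m³/s
w_3 = (3.60 − 2.65)/2 = 0.475 m; q_3 = 0.40 × 0.42 × 0.475 = 0.07980 m³/s
w_4 = (4.41 − 3.05)/2 = 0.68 m; q_4 = 0.32 × 0.36 × 0.68 = 0.07834 m³/s
w_5 = (4.41 − 3.60)/2 = 0.405 m; q_5 = 0.20 × 0.08 × 0.405 = 0.006480 m³/s
Q = Σ qᵢ = 0.4247 m³/s

0.425 m³/s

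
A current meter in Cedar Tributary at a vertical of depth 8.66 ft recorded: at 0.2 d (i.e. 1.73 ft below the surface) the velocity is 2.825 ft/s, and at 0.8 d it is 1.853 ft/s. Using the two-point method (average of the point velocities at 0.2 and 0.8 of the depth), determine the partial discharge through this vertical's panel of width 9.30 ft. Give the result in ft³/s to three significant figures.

188 ft³/s

v̄ = (2.825 + 1.853) / 2 = 2.339 ft/s
q = v̄ × d × w = 2.339 × 8.66 × 9.30 = 188.4 ft³/s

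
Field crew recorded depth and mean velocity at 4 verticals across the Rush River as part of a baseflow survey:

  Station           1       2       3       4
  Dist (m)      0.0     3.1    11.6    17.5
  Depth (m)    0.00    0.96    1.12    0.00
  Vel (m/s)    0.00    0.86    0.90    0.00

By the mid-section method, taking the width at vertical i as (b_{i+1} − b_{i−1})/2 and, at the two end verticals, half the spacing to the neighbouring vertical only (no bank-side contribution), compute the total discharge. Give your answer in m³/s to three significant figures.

w_2 = (11.6 − 0.0)/2 = 5.8 m; q_2 = 0.86 × 0.96 × 5.8 = 4.788 m³/s
w_3 = (17.5 − 3.1)/2 = 7.2 m; q_3 = 0.90 × 1.12 × 7.2 = 7.258 m³/s
Stations 1, 4 contribute zero (depth or velocity is 0).
Q = Σ qᵢ = 12.05 m³/s

12.0 m³/s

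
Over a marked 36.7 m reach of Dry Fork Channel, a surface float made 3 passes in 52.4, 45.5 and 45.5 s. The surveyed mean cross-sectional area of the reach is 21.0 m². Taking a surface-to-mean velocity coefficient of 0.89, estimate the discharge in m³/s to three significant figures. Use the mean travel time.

14.3 m³/s

t̄ = (52.4 + 45.5 + 45.5) / 3 = 47.8 s
v_surface = L / t̄ = 36.7 / 47.8 = 0.7678 m/s
v_mean = 0.89 × 0.7678 = 0.6833 m/s
Q = A × v_mean = 21.0 × 0.6833 = 14.35 m³/s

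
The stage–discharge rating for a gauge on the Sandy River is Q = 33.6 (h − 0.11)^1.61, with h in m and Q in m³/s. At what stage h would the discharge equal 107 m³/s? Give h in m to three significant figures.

h − h₀ = (Q/C)^(1/b) = (107/33.6)^(1/1.61) = 2.053 m
h = 0.11 + 2.053 = 2.163 m

2.16 m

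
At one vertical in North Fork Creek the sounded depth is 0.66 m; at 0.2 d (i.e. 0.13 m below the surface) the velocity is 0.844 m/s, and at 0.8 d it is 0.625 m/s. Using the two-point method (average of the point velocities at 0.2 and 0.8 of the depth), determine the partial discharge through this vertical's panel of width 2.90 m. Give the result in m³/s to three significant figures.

1.41 m³/s

v̄ = (0.844 + 0.625) / 2 = 0.7345 m/s
q = v̄ × d × w = 0.7345 × 0.66 × 2.90 = 1.406 m³/s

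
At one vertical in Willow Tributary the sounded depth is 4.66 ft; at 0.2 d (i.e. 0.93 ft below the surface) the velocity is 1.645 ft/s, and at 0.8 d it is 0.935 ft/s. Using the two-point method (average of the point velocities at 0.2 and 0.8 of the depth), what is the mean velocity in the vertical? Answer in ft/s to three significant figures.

v̄ = (1.645 + 0.935) / 2 = 1.290 ft/s

1.29 ft/s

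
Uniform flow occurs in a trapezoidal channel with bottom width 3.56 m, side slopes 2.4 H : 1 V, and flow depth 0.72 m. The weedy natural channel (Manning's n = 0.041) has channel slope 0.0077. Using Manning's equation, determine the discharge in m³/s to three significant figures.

5.28 m³/s

A = (b + z·y)·y = (3.56 + 2.4×0.72)×0.72 = 3.807 m²
P = b + 2y√(1+z²) = 3.56 + 2×0.72×√(1+2.4²) = 7.304 m
R = A/P = 3.807/7.304 = 0.5213 m
Q = (1/n)·A·R^(2/3)·S^(1/2) = (1/0.041) × 3.807 × 0.5213^(2/3) × 0.0077^(1/2) = 5.278 m³/s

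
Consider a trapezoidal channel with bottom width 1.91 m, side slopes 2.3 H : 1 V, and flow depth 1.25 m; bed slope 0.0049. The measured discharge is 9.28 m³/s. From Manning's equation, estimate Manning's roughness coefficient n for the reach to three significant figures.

A = (b + z·y)·y = (1.91 + 2.3×1.25)×1.25 = 5.981 m²
P = b + 2y√(1+z²) = 1.91 + 2×1.25×√(1+2.3²) = 8.180 m
R = A/P = 5.981/8.180 = 0.7312 m
n = (1/Q)·A·R^(2/3)·S^(1/2) = (1/9.28) × 5.981 × 0.8116 × 0.07000 = 0.03662

0.0366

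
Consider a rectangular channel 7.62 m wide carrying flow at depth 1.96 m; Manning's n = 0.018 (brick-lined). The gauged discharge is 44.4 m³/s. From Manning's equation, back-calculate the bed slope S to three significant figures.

A = b·y = 7.62 × 1.96 = 14.94 m²
P = b + 2y = 7.62 + 2×1.96 = 11.54 m
R = A/P = 14.94/11.54 = 1.294 m
S = (Q·n / (1·A·R^(2/3)))² = (44.4×0.018 / (1×14.94×1.188))² = 0.002030

0.00203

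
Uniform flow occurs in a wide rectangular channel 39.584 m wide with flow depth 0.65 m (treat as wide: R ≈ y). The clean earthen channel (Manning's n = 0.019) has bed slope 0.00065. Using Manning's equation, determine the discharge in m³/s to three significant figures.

25.9 m³/s

A = b·y = 39.584 × 0.65 = 25.73 m²
Wide channel: R ≈ y = 0.65 m
Q = (1/n)·A·R^(2/3)·S^(1/2) = (1/0.019) × 25.73 × 0.6500^(2/3) × 0.00065^(1/2) = 25.91 m³/s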